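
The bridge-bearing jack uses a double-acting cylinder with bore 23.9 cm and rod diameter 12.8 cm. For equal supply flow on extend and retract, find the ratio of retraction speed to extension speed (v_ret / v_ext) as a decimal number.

Cap-side area A_cap = π/4 × (23.9 cm)² = 448.6 cm^2
Rod-side annular area A_ann = π/4 × (23.9² − 12.8²) = 319.9 cm^2
For equal Q, v ∝ 1/A, so v_ret/v_ext = A_cap/A_ann.

v_ret/v_ext ≈ 1.40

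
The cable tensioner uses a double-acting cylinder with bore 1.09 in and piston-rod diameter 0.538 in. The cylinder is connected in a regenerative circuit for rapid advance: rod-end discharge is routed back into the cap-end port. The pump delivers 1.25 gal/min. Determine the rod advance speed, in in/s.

In regeneration the rod-end outflow joins the pump flow into the cap end, so the net volume the pump must supply per unit advance equals the rod cross-section area.
Rod cross-section A_rod = π/4 × (0.538 in)² = 0.2273 in^2
v = Q_pump / A_rod

v ≈ 21.2 in/s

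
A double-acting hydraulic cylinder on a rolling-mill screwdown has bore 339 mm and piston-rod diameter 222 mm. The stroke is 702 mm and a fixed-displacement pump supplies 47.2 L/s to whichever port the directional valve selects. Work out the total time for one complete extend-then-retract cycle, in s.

Cap-side area A_cap = π/4 × (339 mm)² = 90260 mm^2
Rod-side annular area A_ann = π/4 × (339² − 222²) = 51550 mm^2
t_ext = A_cap·L/Q = 1.342 s
t_ret = A_ann·L/Q = 0.7667 s
t_cycle = t_ext + t_ret

t ≈ 2.11 s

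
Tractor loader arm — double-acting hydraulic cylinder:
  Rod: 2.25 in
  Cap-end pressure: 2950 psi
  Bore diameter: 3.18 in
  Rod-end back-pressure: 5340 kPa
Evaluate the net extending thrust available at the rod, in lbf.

F ≈ 20400 lbf

Cap-side area A_cap = π/4 × (3.18 in)² = 7.942 in^2
Rod-side annular area A_ann = π/4 × (3.18² − 2.25²) = 3.966 in^2
Net thrust = P_cap·A_cap − P_rod·A_ann = 23430 lbf − 3072 lbf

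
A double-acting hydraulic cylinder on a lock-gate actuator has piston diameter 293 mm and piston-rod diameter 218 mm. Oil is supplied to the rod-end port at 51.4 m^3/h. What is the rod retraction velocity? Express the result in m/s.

Rod-side annular area A_ann = π/4 × (293² − 218²) = 30100 mm^2
Flow into the rod-end port fills the annular volume.
v = Q / A

v ≈ 0.474 m/s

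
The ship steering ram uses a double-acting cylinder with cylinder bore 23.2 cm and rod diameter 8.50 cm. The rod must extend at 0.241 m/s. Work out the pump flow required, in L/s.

Cap-side area A_cap = π/4 × (23.2 cm)² = 422.7 cm^2
Q = A × v

Q ≈ 10.2 L/s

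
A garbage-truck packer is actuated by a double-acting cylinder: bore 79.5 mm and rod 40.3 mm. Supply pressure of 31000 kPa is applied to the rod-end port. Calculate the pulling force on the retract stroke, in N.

F ≈ 1.14e5 N

Rod-side annular area A_ann = π/4 × (79.5² − 40.3²) = 3688 mm^2
On retraction the pressure acts on the annular area (bore minus rod).
F = P × A_ann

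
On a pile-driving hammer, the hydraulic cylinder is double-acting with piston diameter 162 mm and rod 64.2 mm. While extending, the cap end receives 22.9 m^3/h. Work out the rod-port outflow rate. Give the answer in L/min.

Q_out ≈ 322 L/min

Cap-side area A_cap = π/4 × (162 mm)² = 20610 mm^2
Rod-side annular area A_ann = π/4 × (162² − 64.2²) = 17370 mm^2
Piston speed v = Q_in/A_cap; rod-end outflow Q_out = v × A_ann = Q_in × A_ann/A_cap.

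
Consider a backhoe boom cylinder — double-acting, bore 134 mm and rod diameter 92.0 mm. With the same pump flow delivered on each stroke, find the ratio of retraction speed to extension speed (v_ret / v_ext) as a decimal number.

Cap-side area A_cap = π/4 × (134 mm)² = 14100 mm^2
Rod-side annular area A_ann = π/4 × (134² − 92.0²) = 7455 mm^2
For equal Q, v ∝ 1/A, so v_ret/v_ext = A_cap/A_ann.

v_ret/v_ext ≈ 1.89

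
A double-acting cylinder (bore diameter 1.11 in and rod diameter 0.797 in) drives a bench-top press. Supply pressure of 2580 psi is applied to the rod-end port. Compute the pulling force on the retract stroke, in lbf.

Rod-side annular area A_ann = π/4 × (1.11² − 0.797²) = 0.4688 in^2
On retraction the pressure acts on the annular area (bore minus rod).
F = P × A_ann

F ≈ 1210 lbf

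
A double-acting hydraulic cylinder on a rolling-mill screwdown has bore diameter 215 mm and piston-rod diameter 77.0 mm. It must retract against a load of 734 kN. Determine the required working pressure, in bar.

Rod-side annular area A_ann = π/4 × (215² − 77.0²) = 31650 mm^2
Retraction: pressure acts on the annular area.
P = F / A = 734 kN / A

P ≈ 232 bar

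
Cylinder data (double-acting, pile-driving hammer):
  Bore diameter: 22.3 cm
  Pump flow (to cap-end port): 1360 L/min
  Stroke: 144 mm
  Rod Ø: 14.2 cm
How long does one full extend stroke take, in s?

Cap-side area A_cap = π/4 × (22.3 cm)² = 390.6 cm^2
Swept volume V = A × L; t = V / Q = A·L / Q

t ≈ 0.248 s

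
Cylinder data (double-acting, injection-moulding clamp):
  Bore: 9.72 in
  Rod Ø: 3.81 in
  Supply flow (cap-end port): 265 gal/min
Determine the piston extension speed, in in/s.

v ≈ 13.7 in/s

Cap-side area A_cap = π/4 × (9.72 in)² = 74.20 in^2
v = Q / A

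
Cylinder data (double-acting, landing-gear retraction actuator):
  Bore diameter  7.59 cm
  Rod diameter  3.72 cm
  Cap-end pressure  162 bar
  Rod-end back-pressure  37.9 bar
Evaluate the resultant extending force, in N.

F ≈ 60300 N

Cap-side area A_cap = π/4 × (7.59 cm)² = 45.25 cm^2
Rod-side annular area A_ann = π/4 × (7.59² − 3.72²) = 34.38 cm^2
Net thrust = P_cap·A_cap − P_rod·A_ann = 73300 N − 13030 N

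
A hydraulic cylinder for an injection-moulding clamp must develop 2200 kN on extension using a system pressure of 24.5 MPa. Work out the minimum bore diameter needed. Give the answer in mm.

Extension force acts on the full piston face: F = P × (π/4)D².
D = √(4F / (πP)) = √(4 × 2200 kN / (π × 24.5 MPa))

D ≈ 338 mm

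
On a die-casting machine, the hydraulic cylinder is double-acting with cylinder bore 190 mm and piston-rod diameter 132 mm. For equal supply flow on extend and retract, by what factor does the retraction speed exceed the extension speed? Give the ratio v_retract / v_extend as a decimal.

Cap-side area A_cap = π/4 × (190 mm)² = 28350 mm^2
Rod-side annular area A_ann = π/4 × (190² − 132²) = 14670 mm^2
For equal Q, v ∝ 1/A, so v_ret/v_ext = A_cap/A_ann.

v_ret/v_ext ≈ 1.93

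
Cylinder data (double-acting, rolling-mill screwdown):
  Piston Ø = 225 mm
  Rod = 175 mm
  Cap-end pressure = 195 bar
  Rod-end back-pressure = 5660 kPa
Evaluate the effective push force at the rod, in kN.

F ≈ 686 kN

Cap-side area A_cap = π/4 × (225 mm)² = 39760 mm^2
Rod-side annular area A_ann = π/4 × (225² − 175²) = 15710 mm^2
Net thrust = P_cap·A_cap − P_rod·A_ann = 775.3 kN − 88.91 kN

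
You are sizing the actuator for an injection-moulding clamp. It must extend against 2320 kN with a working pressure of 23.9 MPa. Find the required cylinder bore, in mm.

Extension force acts on the full piston face: F = P × (π/4)D².
D = √(4F / (πP)) = √(4 × 2320 kN / (π × 23.9 MPa))

D ≈ 352 mm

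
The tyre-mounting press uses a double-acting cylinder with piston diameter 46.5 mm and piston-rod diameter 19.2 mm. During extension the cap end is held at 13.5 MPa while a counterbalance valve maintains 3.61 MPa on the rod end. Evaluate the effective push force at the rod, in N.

Cap-side area A_cap = π/4 × (46.5 mm)² = 1698 mm^2
Rod-side annular area A_ann = π/4 × (46.5² − 19.2²) = 1409 mm^2
Net thrust = P_cap·A_cap − P_rod·A_ann = 22930 N − 5085 N

F ≈ 17800 N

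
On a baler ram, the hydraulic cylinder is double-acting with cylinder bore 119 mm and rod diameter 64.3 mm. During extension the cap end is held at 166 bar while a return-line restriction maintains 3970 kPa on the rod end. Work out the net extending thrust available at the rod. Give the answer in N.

F ≈ 1.53e5 N

Cap-side area A_cap = π/4 × (119 mm)² = 11120 mm^2
Rod-side annular area A_ann = π/4 × (119² − 64.3²) = 7875 mm^2
Net thrust = P_cap·A_cap − P_rod·A_ann = 1.846e5 N − 31260 N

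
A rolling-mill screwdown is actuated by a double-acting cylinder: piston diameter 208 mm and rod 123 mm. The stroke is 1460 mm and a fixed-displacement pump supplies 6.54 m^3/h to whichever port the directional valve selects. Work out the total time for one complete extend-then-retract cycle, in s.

t ≈ 45.1 s

Cap-side area A_cap = π/4 × (208 mm)² = 33980 mm^2
Rod-side annular area A_ann = π/4 × (208² − 123²) = 22100 mm^2
t_ext = A_cap·L/Q = 27.31 s
t_ret = A_ann·L/Q = 17.76 s
t_cycle = t_ext + t_ret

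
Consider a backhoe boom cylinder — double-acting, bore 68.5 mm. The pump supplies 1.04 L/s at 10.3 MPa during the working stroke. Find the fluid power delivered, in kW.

Hydraulic power = P × Q

W ≈ 10.7 kW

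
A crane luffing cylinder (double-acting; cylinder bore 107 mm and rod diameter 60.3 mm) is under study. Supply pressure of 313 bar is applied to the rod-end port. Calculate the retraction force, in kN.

F ≈ 192 kN

Rod-side annular area A_ann = π/4 × (107² − 60.3²) = 6136 mm^2
On retraction the pressure acts on the annular area (bore minus rod).
F = P × A_ann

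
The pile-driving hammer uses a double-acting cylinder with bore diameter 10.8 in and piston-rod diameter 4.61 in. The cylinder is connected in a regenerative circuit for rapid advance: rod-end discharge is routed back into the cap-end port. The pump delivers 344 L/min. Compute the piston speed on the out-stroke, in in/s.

v ≈ 21.0 in/s

In regeneration the rod-end outflow joins the pump flow into the cap end, so the net volume the pump must supply per unit advance equals the rod cross-section area.
Rod cross-section A_rod = π/4 × (4.61 in)² = 16.69 in^2
v = Q_pump / A_rod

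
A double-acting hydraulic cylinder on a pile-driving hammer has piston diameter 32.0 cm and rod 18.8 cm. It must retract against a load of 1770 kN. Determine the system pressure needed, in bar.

Rod-side annular area A_ann = π/4 × (32.0² − 18.8²) = 526.7 cm^2
Retraction: pressure acts on the annular area.
P = F / A = 1770 kN / A

P ≈ 336 bar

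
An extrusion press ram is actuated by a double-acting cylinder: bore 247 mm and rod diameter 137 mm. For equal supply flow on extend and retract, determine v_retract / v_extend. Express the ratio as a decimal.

Cap-side area A_cap = π/4 × (247 mm)² = 47920 mm^2
Rod-side annular area A_ann = π/4 × (247² − 137²) = 33180 mm^2
For equal Q, v ∝ 1/A, so v_ret/v_ext = A_cap/A_ann.

v_ret/v_ext ≈ 1.44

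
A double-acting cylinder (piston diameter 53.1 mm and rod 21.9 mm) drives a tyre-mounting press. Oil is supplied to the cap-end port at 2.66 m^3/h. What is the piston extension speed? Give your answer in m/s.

v ≈ 0.334 m/s

Cap-side area A_cap = π/4 × (53.1 mm)² = 2215 mm^2
v = Q / A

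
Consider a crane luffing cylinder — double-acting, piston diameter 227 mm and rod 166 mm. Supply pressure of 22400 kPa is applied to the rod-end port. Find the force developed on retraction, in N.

F ≈ 4.22e5 N

Rod-side annular area A_ann = π/4 × (227² − 166²) = 18830 mm^2
On retraction the pressure acts on the annular area (bore minus rod).
F = P × A_ann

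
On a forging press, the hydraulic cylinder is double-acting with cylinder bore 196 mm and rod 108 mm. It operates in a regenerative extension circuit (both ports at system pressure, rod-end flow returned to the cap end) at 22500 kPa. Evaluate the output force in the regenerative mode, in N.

With equal pressure on both faces, forces on the annular region cancel; the net push is pressure × rod cross-section.
Rod cross-section A_rod = π/4 × (108 mm)² = 9161 mm^2
F = P × A_rod

F ≈ 2.06e5 N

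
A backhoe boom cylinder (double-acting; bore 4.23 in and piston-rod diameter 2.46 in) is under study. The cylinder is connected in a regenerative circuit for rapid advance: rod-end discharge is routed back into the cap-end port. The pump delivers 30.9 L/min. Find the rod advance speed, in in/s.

In regeneration the rod-end outflow joins the pump flow into the cap end, so the net volume the pump must supply per unit advance equals the rod cross-section area.
Rod cross-section A_rod = π/4 × (2.46 in)² = 4.753 in^2
v = Q_pump / A_rod

v ≈ 6.61 in/s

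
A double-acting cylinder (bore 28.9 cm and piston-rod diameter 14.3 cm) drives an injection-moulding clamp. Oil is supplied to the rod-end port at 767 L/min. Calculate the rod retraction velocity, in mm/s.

Rod-side annular area A_ann = π/4 × (28.9² − 14.3²) = 495.4 cm^2
Flow into the rod-end port fills the annular volume.
v = Q / A

v ≈ 258 mm/s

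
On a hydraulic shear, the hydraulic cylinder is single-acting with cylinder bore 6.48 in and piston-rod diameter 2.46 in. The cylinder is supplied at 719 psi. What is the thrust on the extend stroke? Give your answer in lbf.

F ≈ 23700 lbf

Cap-side area A_cap = π/4 × (6.48 in)² = 32.98 in^2
F = P × A_cap = 719 psi × A_cap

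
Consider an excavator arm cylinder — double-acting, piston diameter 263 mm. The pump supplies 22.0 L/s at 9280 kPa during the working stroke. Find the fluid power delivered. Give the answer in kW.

W ≈ 204 kW

Hydraulic power = P × Q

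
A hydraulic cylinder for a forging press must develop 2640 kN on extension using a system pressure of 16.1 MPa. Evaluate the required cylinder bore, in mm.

D ≈ 457 mm

Extension force acts on the full piston face: F = P × (π/4)D².
D = √(4F / (πP)) = √(4 × 2640 kN / (π × 16.1 MPa))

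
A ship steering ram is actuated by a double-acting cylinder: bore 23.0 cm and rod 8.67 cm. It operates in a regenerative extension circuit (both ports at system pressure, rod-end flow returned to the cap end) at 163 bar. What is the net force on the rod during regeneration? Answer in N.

With equal pressure on both faces, forces on the annular region cancel; the net push is pressure × rod cross-section.
Rod cross-section A_rod = π/4 × (8.67 cm)² = 59.04 cm^2
F = P × A_rod

F ≈ 96200 N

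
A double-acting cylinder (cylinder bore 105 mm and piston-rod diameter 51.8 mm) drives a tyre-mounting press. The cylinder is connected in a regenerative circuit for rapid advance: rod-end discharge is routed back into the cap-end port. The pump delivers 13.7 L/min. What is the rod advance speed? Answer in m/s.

In regeneration the rod-end outflow joins the pump flow into the cap end, so the net volume the pump must supply per unit advance equals the rod cross-section area.
Rod cross-section A_rod = π/4 × (51.8 mm)² = 2107 mm^2
v = Q_pump / A_rod

v ≈ 0.108 m/s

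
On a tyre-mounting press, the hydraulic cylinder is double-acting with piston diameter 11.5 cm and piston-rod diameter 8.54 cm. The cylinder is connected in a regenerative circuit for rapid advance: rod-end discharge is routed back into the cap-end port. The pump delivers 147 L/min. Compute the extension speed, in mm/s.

v ≈ 428 mm/s

In regeneration the rod-end outflow joins the pump flow into the cap end, so the net volume the pump must supply per unit advance equals the rod cross-section area.
Rod cross-section A_rod = π/4 × (8.54 cm)² = 57.28 cm^2
v = Q_pump / A_rod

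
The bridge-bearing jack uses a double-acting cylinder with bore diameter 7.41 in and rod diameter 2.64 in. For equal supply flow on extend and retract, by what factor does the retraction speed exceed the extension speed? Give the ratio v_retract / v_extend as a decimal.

v_ret/v_ext ≈ 1.15

Cap-side area A_cap = π/4 × (7.41 in)² = 43.12 in^2
Rod-side annular area A_ann = π/4 × (7.41² − 2.64²) = 37.65 in^2
For equal Q, v ∝ 1/A, so v_ret/v_ext = A_cap/A_ann.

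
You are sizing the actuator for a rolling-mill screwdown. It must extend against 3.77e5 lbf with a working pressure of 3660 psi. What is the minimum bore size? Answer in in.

Extension force acts on the full piston face: F = P × (π/4)D².
D = √(4F / (πP)) = √(4 × 3.77e5 lbf / (π × 3660 psi))

D ≈ 11.5 in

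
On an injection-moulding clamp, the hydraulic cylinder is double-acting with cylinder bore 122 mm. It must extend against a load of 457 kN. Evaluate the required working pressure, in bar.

Cap-side area A_cap = π/4 × (122 mm)² = 11690 mm^2
P = F / A = 457 kN / A

P ≈ 391 bar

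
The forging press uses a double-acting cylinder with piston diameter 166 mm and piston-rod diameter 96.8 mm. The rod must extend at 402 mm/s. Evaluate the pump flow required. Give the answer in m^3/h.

Q ≈ 31.3 m^3/h

Cap-side area A_cap = π/4 × (166 mm)² = 21640 mm^2
Q = A × v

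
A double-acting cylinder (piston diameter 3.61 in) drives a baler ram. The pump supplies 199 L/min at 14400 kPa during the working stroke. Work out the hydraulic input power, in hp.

W ≈ 64.0 hp

Hydraulic power = P × Q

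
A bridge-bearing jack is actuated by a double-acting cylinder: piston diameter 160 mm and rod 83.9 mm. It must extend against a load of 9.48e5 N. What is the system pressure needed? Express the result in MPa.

P ≈ 47.1 MPa

Cap-side area A_cap = π/4 × (160 mm)² = 20110 mm^2
P = F / A = 9.48e5 N / A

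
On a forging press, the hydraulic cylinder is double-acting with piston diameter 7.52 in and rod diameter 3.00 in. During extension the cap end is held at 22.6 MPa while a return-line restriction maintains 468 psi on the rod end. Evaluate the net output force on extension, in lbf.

Cap-side area A_cap = π/4 × (7.52 in)² = 44.41 in^2
Rod-side annular area A_ann = π/4 × (7.52² − 3.00²) = 37.35 in^2
Net thrust = P_cap·A_cap − P_rod·A_ann = 1.456e5 lbf − 17480 lbf

F ≈ 1.28e5 lbf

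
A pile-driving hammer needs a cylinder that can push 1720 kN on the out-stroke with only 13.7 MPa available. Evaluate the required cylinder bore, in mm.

Extension force acts on the full piston face: F = P × (π/4)D².
D = √(4F / (πP)) = √(4 × 1720 kN / (π × 13.7 MPa))

D ≈ 400 mm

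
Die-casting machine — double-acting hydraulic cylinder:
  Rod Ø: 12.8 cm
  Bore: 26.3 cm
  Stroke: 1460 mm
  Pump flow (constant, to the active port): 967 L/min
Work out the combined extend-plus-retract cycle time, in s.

Cap-side area A_cap = π/4 × (26.3 cm)² = 543.3 cm^2
Rod-side annular area A_ann = π/4 × (26.3² − 12.8²) = 414.6 cm^2
t_ext = A_cap·L/Q = 4.921 s
t_ret = A_ann·L/Q = 3.756 s
t_cycle = t_ext + t_ret

t ≈ 8.68 s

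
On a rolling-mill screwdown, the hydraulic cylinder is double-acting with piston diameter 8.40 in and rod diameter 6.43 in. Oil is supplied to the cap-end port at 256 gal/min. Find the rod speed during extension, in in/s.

Cap-side area A_cap = π/4 × (8.40 in)² = 55.42 in^2
v = Q / A

v ≈ 17.8 in/s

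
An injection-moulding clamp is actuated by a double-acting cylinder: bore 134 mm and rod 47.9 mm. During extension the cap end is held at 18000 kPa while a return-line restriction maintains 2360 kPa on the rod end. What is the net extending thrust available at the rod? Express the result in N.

F ≈ 2.25e5 N

Cap-side area A_cap = π/4 × (134 mm)² = 14100 mm^2
Rod-side annular area A_ann = π/4 × (134² − 47.9²) = 12300 mm^2
Net thrust = P_cap·A_cap − P_rod·A_ann = 2.538e5 N − 29030 N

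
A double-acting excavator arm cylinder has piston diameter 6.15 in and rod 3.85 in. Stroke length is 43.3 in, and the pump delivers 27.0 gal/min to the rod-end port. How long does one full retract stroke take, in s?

t ≈ 7.52 s

Rod-side annular area A_ann = π/4 × (6.15² − 3.85²) = 18.06 in^2
Swept volume V = A × L; t = V / Q = A·L / Q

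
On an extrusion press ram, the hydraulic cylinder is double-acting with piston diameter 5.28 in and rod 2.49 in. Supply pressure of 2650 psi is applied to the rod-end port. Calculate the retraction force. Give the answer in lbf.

F ≈ 45100 lbf

Rod-side annular area A_ann = π/4 × (5.28² − 2.49²) = 17.03 in^2
On retraction the pressure acts on the annular area (bore minus rod).
F = P × A_ann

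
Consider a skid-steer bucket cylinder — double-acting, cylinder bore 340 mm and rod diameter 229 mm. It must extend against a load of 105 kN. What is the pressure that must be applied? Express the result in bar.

Cap-side area A_cap = π/4 × (340 mm)² = 90790 mm^2
P = F / A = 105 kN / A

P ≈ 11.6 bar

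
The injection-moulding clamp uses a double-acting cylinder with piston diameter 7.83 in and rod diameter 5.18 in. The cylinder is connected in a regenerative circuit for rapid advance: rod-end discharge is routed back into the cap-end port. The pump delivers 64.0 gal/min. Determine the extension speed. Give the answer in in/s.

In regeneration the rod-end outflow joins the pump flow into the cap end, so the net volume the pump must supply per unit advance equals the rod cross-section area.
Rod cross-section A_rod = π/4 × (5.18 in)² = 21.07 in^2
v = Q_pump / A_rod

v ≈ 11.7 in/s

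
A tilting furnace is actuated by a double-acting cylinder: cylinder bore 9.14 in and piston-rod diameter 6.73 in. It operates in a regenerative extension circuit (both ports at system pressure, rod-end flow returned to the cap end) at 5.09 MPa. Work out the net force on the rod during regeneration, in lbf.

F ≈ 26300 lbf

With equal pressure on both faces, forces on the annular region cancel; the net push is pressure × rod cross-section.
Rod cross-section A_rod = π/4 × (6.73 in)² = 35.57 in^2
F = P × A_rod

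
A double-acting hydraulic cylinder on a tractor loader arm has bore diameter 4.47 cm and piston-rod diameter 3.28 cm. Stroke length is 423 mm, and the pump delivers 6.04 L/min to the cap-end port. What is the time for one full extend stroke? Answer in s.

t ≈ 6.59 s

Cap-side area A_cap = π/4 × (4.47 cm)² = 15.69 cm^2
Swept volume V = A × L; t = V / Q = A·L / Q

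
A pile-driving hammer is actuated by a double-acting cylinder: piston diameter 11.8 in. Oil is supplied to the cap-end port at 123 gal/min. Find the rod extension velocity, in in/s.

Cap-side area A_cap = π/4 × (11.8 in)² = 109.4 in^2
v = Q / A

v ≈ 4.33 in/s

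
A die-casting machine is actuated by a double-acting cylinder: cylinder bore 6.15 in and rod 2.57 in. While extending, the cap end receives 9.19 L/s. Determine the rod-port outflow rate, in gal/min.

Cap-side area A_cap = π/4 × (6.15 in)² = 29.71 in^2
Rod-side annular area A_ann = π/4 × (6.15² − 2.57²) = 24.52 in^2
Piston speed v = Q_in/A_cap; rod-end outflow Q_out = v × A_ann = Q_in × A_ann/A_cap.

Q_out ≈ 120 gal/min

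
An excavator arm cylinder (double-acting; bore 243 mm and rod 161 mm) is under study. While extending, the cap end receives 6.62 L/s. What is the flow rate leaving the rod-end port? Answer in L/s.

Q_out ≈ 3.71 L/s

Cap-side area A_cap = π/4 × (243 mm)² = 46380 mm^2
Rod-side annular area A_ann = π/4 × (243² − 161²) = 26020 mm^2
Piston speed v = Q_in/A_cap; rod-end outflow Q_out = v × A_ann = Q_in × A_ann/A_cap.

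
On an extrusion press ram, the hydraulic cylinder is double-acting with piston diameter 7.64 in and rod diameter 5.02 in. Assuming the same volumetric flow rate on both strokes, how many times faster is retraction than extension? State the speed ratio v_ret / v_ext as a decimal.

Cap-side area A_cap = π/4 × (7.64 in)² = 45.84 in^2
Rod-side annular area A_ann = π/4 × (7.64² − 5.02²) = 26.05 in^2
For equal Q, v ∝ 1/A, so v_ret/v_ext = A_cap/A_ann.

v_ret/v_ext ≈ 1.76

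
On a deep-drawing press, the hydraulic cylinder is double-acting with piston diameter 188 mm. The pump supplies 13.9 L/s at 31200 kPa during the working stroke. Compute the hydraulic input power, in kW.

W ≈ 434 kW

Hydraulic power = P × Q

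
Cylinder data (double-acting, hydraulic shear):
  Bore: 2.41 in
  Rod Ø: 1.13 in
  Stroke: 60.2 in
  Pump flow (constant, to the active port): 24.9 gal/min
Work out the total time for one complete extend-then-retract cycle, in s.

Cap-side area A_cap = π/4 × (2.41 in)² = 4.562 in^2
Rod-side annular area A_ann = π/4 × (2.41² − 1.13²) = 3.559 in^2
t_ext = A_cap·L/Q = 2.865 s
t_ret = A_ann·L/Q = 2.235 s
t_cycle = t_ext + t_ret

t ≈ 5.10 s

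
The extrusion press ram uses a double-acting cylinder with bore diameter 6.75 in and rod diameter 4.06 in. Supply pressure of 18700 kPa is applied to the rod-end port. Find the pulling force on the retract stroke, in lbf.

F ≈ 61900 lbf

Rod-side annular area A_ann = π/4 × (6.75² − 4.06²) = 22.84 in^2
On retraction the pressure acts on the annular area (bore minus rod).
F = P × A_ann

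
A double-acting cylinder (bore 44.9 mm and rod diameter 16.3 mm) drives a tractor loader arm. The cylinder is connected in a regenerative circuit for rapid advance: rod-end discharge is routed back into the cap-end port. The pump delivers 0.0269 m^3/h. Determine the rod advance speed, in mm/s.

In regeneration the rod-end outflow joins the pump flow into the cap end, so the net volume the pump must supply per unit advance equals the rod cross-section area.
Rod cross-section A_rod = π/4 × (16.3 mm)² = 208.7 mm^2
v = Q_pump / A_rod

v ≈ 35.8 mm/s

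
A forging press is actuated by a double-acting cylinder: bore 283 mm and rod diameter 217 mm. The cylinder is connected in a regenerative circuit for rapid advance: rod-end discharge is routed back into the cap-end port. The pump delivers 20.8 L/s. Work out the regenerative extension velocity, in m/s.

In regeneration the rod-end outflow joins the pump flow into the cap end, so the net volume the pump must supply per unit advance equals the rod cross-section area.
Rod cross-section A_rod = π/4 × (217 mm)² = 36980 mm^2
v = Q_pump / A_rod

v ≈ 0.562 m/s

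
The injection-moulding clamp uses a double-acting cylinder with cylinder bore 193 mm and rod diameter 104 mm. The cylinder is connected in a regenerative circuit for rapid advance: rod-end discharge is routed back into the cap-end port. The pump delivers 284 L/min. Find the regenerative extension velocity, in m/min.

v ≈ 33.4 m/min

In regeneration the rod-end outflow joins the pump flow into the cap end, so the net volume the pump must supply per unit advance equals the rod cross-section area.
Rod cross-section A_rod = π/4 × (104 mm)² = 8495 mm^2
v = Q_pump / A_rod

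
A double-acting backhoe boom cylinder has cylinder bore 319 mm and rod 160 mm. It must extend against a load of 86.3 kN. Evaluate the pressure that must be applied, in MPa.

Cap-side area A_cap = π/4 × (319 mm)² = 79920 mm^2
P = F / A = 86.3 kN / A

P ≈ 1.08 MPa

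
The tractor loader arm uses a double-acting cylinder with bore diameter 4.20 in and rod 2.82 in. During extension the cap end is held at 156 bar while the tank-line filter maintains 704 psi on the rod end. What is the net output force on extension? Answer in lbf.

Cap-side area A_cap = π/4 × (4.20 in)² = 13.85 in^2
Rod-side annular area A_ann = π/4 × (4.20² − 2.82²) = 7.609 in^2
Net thrust = P_cap·A_cap − P_rod·A_ann = 31350 lbf − 5356 lbf

F ≈ 26000 lbf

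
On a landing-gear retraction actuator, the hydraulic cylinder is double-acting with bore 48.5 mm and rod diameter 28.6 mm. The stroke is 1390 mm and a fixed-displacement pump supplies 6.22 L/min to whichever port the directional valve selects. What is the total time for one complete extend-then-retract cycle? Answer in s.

Cap-side area A_cap = π/4 × (48.5 mm)² = 1847 mm^2
Rod-side annular area A_ann = π/4 × (48.5² − 28.6²) = 1205 mm^2
t_ext = A_cap·L/Q = 24.77 s
t_ret = A_ann·L/Q = 16.16 s
t_cycle = t_ext + t_ret

t ≈ 40.9 s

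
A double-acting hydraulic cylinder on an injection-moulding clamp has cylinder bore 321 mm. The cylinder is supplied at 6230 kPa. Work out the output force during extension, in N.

F ≈ 5.04e5 N

Cap-side area A_cap = π/4 × (321 mm)² = 80930 mm^2
F = P × A_cap = 6230 kPa × A_cap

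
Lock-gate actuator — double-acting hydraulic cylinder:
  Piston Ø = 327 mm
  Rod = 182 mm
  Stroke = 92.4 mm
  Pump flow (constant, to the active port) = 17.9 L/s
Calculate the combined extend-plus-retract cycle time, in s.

Cap-side area A_cap = π/4 × (327 mm)² = 83980 mm^2
Rod-side annular area A_ann = π/4 × (327² − 182²) = 57970 mm^2
t_ext = A_cap·L/Q = 0.4335 s
t_ret = A_ann·L/Q = 0.2992 s
t_cycle = t_ext + t_ret

t ≈ 0.733 s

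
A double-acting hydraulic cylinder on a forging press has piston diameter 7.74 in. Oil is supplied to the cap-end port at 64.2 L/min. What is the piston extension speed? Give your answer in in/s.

v ≈ 1.39 in/s

Cap-side area A_cap = π/4 × (7.74 in)² = 47.05 in^2
v = Q / A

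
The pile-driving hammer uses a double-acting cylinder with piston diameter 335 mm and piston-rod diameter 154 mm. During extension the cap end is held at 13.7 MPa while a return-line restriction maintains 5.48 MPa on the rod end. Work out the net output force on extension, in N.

F ≈ 8.27e5 N

Cap-side area A_cap = π/4 × (335 mm)² = 88140 mm^2
Rod-side annular area A_ann = π/4 × (335² − 154²) = 69510 mm^2
Net thrust = P_cap·A_cap − P_rod·A_ann = 1.208e6 N − 3.809e5 N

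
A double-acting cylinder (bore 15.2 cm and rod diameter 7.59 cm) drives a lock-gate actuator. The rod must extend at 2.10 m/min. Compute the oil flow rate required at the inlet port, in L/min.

Q ≈ 38.1 L/min

Cap-side area A_cap = π/4 × (15.2 cm)² = 181.5 cm^2
Q = A × v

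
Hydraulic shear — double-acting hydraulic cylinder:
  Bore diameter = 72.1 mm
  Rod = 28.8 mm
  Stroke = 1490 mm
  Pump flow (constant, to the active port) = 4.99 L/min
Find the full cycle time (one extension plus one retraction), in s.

Cap-side area A_cap = π/4 × (72.1 mm)² = 4083 mm^2
Rod-side annular area A_ann = π/4 × (72.1² − 28.8²) = 3431 mm^2
t_ext = A_cap·L/Q = 73.15 s
t_ret = A_ann·L/Q = 61.48 s
t_cycle = t_ext + t_ret

t ≈ 135 s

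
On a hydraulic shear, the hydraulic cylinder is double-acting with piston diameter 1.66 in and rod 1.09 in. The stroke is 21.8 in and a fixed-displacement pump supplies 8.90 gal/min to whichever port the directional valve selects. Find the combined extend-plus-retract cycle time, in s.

Cap-side area A_cap = π/4 × (1.66 in)² = 2.164 in^2
Rod-side annular area A_ann = π/4 × (1.66² − 1.09²) = 1.231 in^2
t_ext = A_cap·L/Q = 1.377 s
t_ret = A_ann·L/Q = 0.7833 s
t_cycle = t_ext + t_ret

t ≈ 2.16 s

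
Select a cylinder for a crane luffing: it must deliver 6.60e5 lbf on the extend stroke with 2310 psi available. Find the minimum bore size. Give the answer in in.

D ≈ 19.1 in

Extension force acts on the full piston face: F = P × (π/4)D².
D = √(4F / (πP)) = √(4 × 6.60e5 lbf / (π × 2310 psi))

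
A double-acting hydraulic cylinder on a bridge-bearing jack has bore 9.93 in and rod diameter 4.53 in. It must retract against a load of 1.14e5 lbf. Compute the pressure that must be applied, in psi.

Rod-side annular area A_ann = π/4 × (9.93² − 4.53²) = 61.33 in^2
Retraction: pressure acts on the annular area.
P = F / A = 1.14e5 lbf / A

P ≈ 1860 psi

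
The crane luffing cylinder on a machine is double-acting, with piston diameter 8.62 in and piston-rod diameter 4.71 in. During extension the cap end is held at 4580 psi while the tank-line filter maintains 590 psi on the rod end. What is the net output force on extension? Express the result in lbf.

Cap-side area A_cap = π/4 × (8.62 in)² = 58.36 in^2
Rod-side annular area A_ann = π/4 × (8.62² − 4.71²) = 40.94 in^2
Net thrust = P_cap·A_cap − P_rod·A_ann = 2.673e5 lbf − 24150 lbf

F ≈ 2.43e5 lbf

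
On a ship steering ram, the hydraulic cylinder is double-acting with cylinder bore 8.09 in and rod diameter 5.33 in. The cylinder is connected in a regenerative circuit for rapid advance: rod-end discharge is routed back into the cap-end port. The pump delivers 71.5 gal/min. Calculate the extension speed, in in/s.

In regeneration the rod-end outflow joins the pump flow into the cap end, so the net volume the pump must supply per unit advance equals the rod cross-section area.
Rod cross-section A_rod = π/4 × (5.33 in)² = 22.31 in^2
v = Q_pump / A_rod

v ≈ 12.3 in/s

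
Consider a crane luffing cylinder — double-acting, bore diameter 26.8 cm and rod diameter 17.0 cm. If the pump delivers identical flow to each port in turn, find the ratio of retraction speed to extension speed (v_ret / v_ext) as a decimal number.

Cap-side area A_cap = π/4 × (26.8 cm)² = 564.1 cm^2
Rod-side annular area A_ann = π/4 × (26.8² − 17.0²) = 337.1 cm^2
For equal Q, v ∝ 1/A, so v_ret/v_ext = A_cap/A_ann.

v_ret/v_ext ≈ 1.67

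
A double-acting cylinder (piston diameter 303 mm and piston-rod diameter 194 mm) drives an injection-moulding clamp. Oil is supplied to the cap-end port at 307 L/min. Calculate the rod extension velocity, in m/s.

v ≈ 0.0710 m/s

Cap-side area A_cap = π/4 × (303 mm)² = 72110 mm^2
v = Q / A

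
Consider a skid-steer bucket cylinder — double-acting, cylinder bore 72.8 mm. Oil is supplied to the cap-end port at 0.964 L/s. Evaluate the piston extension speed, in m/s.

Cap-side area A_cap = π/4 × (72.8 mm)² = 4162 mm^2
v = Q / A

v ≈ 0.232 m/s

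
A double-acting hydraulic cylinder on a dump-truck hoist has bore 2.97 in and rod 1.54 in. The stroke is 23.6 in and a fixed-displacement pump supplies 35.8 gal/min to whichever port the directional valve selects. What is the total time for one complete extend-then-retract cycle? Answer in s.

t ≈ 2.05 s

Cap-side area A_cap = π/4 × (2.97 in)² = 6.928 in^2
Rod-side annular area A_ann = π/4 × (2.97² − 1.54²) = 5.065 in^2
t_ext = A_cap·L/Q = 1.186 s
t_ret = A_ann·L/Q = 0.8673 s
t_cycle = t_ext + t_ret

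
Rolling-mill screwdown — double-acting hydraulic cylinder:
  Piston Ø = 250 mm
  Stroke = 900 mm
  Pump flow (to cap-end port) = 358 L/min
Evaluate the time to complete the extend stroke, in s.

t ≈ 7.40 s

Cap-side area A_cap = π/4 × (250 mm)² = 49090 mm^2
Swept volume V = A × L; t = V / Q = A·L / Q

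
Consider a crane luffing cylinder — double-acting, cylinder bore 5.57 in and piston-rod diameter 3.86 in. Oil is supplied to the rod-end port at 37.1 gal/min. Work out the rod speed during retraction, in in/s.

v ≈ 11.3 in/s

Rod-side annular area A_ann = π/4 × (5.57² − 3.86²) = 12.66 in^2
Flow into the rod-end port fills the annular volume.
v = Q / A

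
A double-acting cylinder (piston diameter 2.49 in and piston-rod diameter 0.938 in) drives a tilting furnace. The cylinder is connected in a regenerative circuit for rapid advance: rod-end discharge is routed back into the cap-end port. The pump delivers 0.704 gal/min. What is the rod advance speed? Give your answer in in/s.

In regeneration the rod-end outflow joins the pump flow into the cap end, so the net volume the pump must supply per unit advance equals the rod cross-section area.
Rod cross-section A_rod = π/4 × (0.938 in)² = 0.6910 in^2
v = Q_pump / A_rod

v ≈ 3.92 in/s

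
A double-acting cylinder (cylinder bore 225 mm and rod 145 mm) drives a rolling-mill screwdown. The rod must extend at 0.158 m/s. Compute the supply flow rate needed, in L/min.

Q ≈ 377 L/min

Cap-side area A_cap = π/4 × (225 mm)² = 39760 mm^2
Q = A × v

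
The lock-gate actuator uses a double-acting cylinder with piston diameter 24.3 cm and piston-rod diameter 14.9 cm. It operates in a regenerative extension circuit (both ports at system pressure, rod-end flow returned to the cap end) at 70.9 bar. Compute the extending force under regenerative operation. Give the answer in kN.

F ≈ 124 kN

With equal pressure on both faces, forces on the annular region cancel; the net push is pressure × rod cross-section.
Rod cross-section A_rod = π/4 × (14.9 cm)² = 174.4 cm^2
F = P × A_rod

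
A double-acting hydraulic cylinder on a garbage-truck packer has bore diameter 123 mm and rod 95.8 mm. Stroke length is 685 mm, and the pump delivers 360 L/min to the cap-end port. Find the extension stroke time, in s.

t ≈ 1.36 s

Cap-side area A_cap = π/4 × (123 mm)² = 11880 mm^2
Swept volume V = A × L; t = V / Q = A·L / Q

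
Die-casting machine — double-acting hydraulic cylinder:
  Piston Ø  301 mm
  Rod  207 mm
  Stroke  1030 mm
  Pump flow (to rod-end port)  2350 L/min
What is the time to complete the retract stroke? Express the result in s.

Rod-side annular area A_ann = π/4 × (301² − 207²) = 37500 mm^2
Swept volume V = A × L; t = V / Q = A·L / Q

t ≈ 0.986 s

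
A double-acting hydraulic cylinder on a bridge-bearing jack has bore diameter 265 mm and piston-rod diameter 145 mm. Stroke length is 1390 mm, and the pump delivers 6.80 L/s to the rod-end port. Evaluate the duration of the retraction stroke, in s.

Rod-side annular area A_ann = π/4 × (265² − 145²) = 38640 mm^2
Swept volume V = A × L; t = V / Q = A·L / Q

t ≈ 7.90 s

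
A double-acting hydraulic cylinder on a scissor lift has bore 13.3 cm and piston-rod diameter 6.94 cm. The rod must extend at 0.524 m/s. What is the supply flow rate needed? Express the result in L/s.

Cap-side area A_cap = π/4 × (13.3 cm)² = 138.9 cm^2
Q = A × v

Q ≈ 7.28 L/s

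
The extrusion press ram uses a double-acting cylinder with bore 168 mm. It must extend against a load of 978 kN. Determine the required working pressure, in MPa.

Cap-side area A_cap = π/4 × (168 mm)² = 22170 mm^2
P = F / A = 978 kN / A

P ≈ 44.1 MPa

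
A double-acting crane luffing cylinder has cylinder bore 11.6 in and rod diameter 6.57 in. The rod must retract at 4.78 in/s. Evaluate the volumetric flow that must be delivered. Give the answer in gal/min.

Rod-side annular area A_ann = π/4 × (11.6² − 6.57²) = 71.78 in^2
Q = A × v

Q ≈ 89.1 gal/min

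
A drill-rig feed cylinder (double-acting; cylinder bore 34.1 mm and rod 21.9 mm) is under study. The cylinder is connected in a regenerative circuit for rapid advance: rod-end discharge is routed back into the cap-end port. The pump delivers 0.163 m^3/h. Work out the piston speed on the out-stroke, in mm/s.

v ≈ 120 mm/s

In regeneration the rod-end outflow joins the pump flow into the cap end, so the net volume the pump must supply per unit advance equals the rod cross-section area.
Rod cross-section A_rod = π/4 × (21.9 mm)² = 376.7 mm^2
v = Q_pump / A_rod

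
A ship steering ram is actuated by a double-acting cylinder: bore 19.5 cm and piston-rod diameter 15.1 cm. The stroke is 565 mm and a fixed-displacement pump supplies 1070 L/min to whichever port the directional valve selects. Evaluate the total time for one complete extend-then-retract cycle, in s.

Cap-side area A_cap = π/4 × (19.5 cm)² = 298.6 cm^2
Rod-side annular area A_ann = π/4 × (19.5² − 15.1²) = 119.6 cm^2
t_ext = A_cap·L/Q = 0.9462 s
t_ret = A_ann·L/Q = 0.3788 s
t_cycle = t_ext + t_ret

t ≈ 1.33 s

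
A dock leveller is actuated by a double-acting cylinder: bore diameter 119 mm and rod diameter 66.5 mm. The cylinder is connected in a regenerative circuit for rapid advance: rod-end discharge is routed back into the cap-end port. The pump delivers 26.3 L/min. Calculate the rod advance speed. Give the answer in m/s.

In regeneration the rod-end outflow joins the pump flow into the cap end, so the net volume the pump must supply per unit advance equals the rod cross-section area.
Rod cross-section A_rod = π/4 × (66.5 mm)² = 3473 mm^2
v = Q_pump / A_rod

v ≈ 0.126 m/s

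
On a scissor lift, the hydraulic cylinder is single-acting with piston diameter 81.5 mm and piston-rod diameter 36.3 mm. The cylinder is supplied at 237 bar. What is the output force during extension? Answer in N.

Cap-side area A_cap = π/4 × (81.5 mm)² = 5217 mm^2
F = P × A_cap = 237 bar × A_cap

F ≈ 1.24e5 N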